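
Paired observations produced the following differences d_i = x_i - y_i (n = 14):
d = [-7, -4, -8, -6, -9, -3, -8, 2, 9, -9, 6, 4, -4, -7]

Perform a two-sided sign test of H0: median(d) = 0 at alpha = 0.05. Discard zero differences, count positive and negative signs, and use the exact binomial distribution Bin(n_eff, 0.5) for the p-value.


Step 1: Discard zero differences. Original n = 14; n_eff = number of nonzero differences = 14.
Nonzero differences (with sign): -7, -4, -8, -6, -9, -3, -8, +2, +9, -9, +6, +4, -4, -7
Step 2: Count signs: positive = 4, negative = 10.
Step 3: Under H0: P(positive) = 0.5, so the number of positives S ~ Bin(14, 0.5).
Step 4: Two-sided exact p-value = sum of Bin(14,0.5) probabilities at or below the observed probability = 0.179565.
Step 5: alpha = 0.05. fail to reject H0.

n_eff = 14, pos = 4, neg = 10, p = 0.179565, fail to reject H0.


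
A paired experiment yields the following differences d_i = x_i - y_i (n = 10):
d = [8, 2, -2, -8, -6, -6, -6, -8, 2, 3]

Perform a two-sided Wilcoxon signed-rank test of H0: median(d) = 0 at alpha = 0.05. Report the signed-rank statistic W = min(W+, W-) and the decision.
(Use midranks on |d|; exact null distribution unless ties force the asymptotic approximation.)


Step 1: Drop any zero differences (none here) and take |d_i|.
|d| = [8, 2, 2, 8, 6, 6, 6, 8, 2, 3]
Step 2: Midrank |d_i| (ties get averaged ranks).
ranks: |8|->9, |2|->2, |2|->2, |8|->9, |6|->6, |6|->6, |6|->6, |8|->9, |2|->2, |3|->4
Step 3: Attach original signs; sum ranks with positive sign and with negative sign.
W+ = 9 + 2 + 2 + 4 = 17
W- = 2 + 9 + 6 + 6 + 6 + 9 = 38
(Check: W+ + W- = 55 should equal n(n+1)/2 = 55.)
Step 4: Test statistic W = min(W+, W-) = 17.
Step 5: Ties in |d|, so use the tie-corrected normal approximation.
        E[W] = n(n+1)/4 = 10*11/4 = 27.5.
        Tie groups: |d|=2 (t=3), |d|=6 (t=3), |d|=8 (t=3); sum(t^3 - t) = 72.
        Var[W] = n(n+1)(2n+1)/24 - sum(t^3-t)/48 = 2310/24 - 72/48 = 94.75.
        z = (W - E[W]) / sqrt(Var[W]) = (17 - 27.5) / 9.7340 = -1.0787.
        Two-sided p = 2*Phi(z) = 0.280723.
Step 6: alpha = 0.05. fail to reject H0.

W+ = 17, W- = 38, W = min = 17, p = 0.280723, fail to reject H0.


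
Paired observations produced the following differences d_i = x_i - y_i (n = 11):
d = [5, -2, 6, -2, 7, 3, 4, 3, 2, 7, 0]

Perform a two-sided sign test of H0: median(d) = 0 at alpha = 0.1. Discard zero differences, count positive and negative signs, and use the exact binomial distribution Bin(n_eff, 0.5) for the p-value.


Step 1: Discard zero differences. Original n = 11; n_eff = number of nonzero differences = 10.
Nonzero differences (with sign): +5, -2, +6, -2, +7, +3, +4, +3, +2, +7
Step 2: Count signs: positive = 8, negative = 2.
Step 3: Under H0: P(positive) = 0.5, so the number of positives S ~ Bin(10, 0.5).
Step 4: Two-sided exact p-value = sum of Bin(10,0.5) probabilities at or below the observed probability = 0.109375.
Step 5: alpha = 0.1. fail to reject H0.

n_eff = 10, pos = 8, neg = 2, p = 0.109375, fail to reject H0.


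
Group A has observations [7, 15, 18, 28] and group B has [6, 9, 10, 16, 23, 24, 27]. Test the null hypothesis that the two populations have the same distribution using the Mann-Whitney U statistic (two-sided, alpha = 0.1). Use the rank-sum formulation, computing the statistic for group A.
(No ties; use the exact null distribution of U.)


Step 1: Combine and sort all 11 observations; assign midranks.
sorted (value, group): (6,Y), (7,X), (9,Y), (10,Y), (15,X), (16,Y), (18,X), (23,Y), (24,Y), (27,Y), (28,X)
ranks: 6->1, 7->2, 9->3, 10->4, 15->5, 16->6, 18->7, 23->8, 24->9, 27->10, 28->11
Step 2: Rank sum for X: R1 = 2 + 5 + 7 + 11 = 25.
Step 3: U_X = R1 - n1(n1+1)/2 = 25 - 4*5/2 = 25 - 10 = 15.
       U_Y = n1*n2 - U_X = 28 - 15 = 13.
Step 4: No ties, so the exact null distribution of U (based on enumerating the C(11,4) = 330 equally likely rank assignments) gives the two-sided p-value.
Step 5: p-value = 0.927273; compare to alpha = 0.1. fail to reject H0.

U_X = 15, p = 0.927273, fail to reject H0 at alpha = 0.1.


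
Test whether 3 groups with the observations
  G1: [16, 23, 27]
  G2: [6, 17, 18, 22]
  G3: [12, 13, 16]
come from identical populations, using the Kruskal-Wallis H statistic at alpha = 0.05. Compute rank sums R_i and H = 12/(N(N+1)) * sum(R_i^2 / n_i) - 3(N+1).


Step 1: Combine all N = 10 observations and assign midranks.
sorted (value, group, rank): (6,G2,1), (12,G3,2), (13,G3,3), (16,G1,4.5), (16,G3,4.5), (17,G2,6), (18,G2,7), (22,G2,8), (23,G1,9), (27,G1,10)
Step 2: Sum ranks within each group.
R_1 = 23.5 (n_1 = 3)
R_2 = 22 (n_2 = 4)
R_3 = 9.5 (n_3 = 3)
Step 3: H = 12/(N(N+1)) * sum(R_i^2/n_i) - 3(N+1)
     = 12/(10*11) * (23.5^2/3 + 22^2/4 + 9.5^2/3) - 3*11
     = 0.109091 * 335.167 - 33
     = 3.563636.
Step 4: Ties present; correction factor C = 1 - 6/(10^3 - 10) = 0.993939. Corrected H = 3.563636 / 0.993939 = 3.585366.
Step 5: Under H0, H ~ chi^2(2); p-value = 0.166513.
Step 6: alpha = 0.05. fail to reject H0.

H = 3.5854, df = 2, p = 0.166513, fail to reject H0.


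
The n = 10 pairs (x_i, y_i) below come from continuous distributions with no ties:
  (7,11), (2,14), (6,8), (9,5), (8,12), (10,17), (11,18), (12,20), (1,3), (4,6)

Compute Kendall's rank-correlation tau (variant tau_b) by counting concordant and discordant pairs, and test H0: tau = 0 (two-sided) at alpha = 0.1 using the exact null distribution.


Step 1: Enumerate the 45 unordered pairs (i,j) with i<j and classify each by sign(x_j-x_i) * sign(y_j-y_i).
  (1,2):dx=-5,dy=+3->D; (1,3):dx=-1,dy=-3->C; (1,4):dx=+2,dy=-6->D; (1,5):dx=+1,dy=+1->C
  (1,6):dx=+3,dy=+6->C; (1,7):dx=+4,dy=+7->C; (1,8):dx=+5,dy=+9->C; (1,9):dx=-6,dy=-8->C
  (1,10):dx=-3,dy=-5->C; (2,3):dx=+4,dy=-6->D; (2,4):dx=+7,dy=-9->D; (2,5):dx=+6,dy=-2->D
  (2,6):dx=+8,dy=+3->C; (2,7):dx=+9,dy=+4->C; (2,8):dx=+10,dy=+6->C; (2,9):dx=-1,dy=-11->C
  (2,10):dx=+2,dy=-8->D; (3,4):dx=+3,dy=-3->D; (3,5):dx=+2,dy=+4->C; (3,6):dx=+4,dy=+9->C
  (3,7):dx=+5,dy=+10->C; (3,8):dx=+6,dy=+12->C; (3,9):dx=-5,dy=-5->C; (3,10):dx=-2,dy=-2->C
  (4,5):dx=-1,dy=+7->D; (4,6):dx=+1,dy=+12->C; (4,7):dx=+2,dy=+13->C; (4,8):dx=+3,dy=+15->C
  (4,9):dx=-8,dy=-2->C; (4,10):dx=-5,dy=+1->D; (5,6):dx=+2,dy=+5->C; (5,7):dx=+3,dy=+6->C
  (5,8):dx=+4,dy=+8->C; (5,9):dx=-7,dy=-9->C; (5,10):dx=-4,dy=-6->C; (6,7):dx=+1,dy=+1->C
  (6,8):dx=+2,dy=+3->C; (6,9):dx=-9,dy=-14->C; (6,10):dx=-6,dy=-11->C; (7,8):dx=+1,dy=+2->C
  (7,9):dx=-10,dy=-15->C; (7,10):dx=-7,dy=-12->C; (8,9):dx=-11,dy=-17->C; (8,10):dx=-8,dy=-14->C
  (9,10):dx=+3,dy=+3->C
Step 2: C = 36, D = 9, total pairs = 45.
Step 3: tau = (C - D)/(n(n-1)/2) = (36 - 9)/45 = 0.600000.
Step 4: Exact two-sided p-value (enumerate n! = 3628800 permutations of y under H0): p = 0.016666.
Step 5: alpha = 0.1. reject H0.

tau_b = 0.6000 (C=36, D=9), p = 0.016666, reject H0.


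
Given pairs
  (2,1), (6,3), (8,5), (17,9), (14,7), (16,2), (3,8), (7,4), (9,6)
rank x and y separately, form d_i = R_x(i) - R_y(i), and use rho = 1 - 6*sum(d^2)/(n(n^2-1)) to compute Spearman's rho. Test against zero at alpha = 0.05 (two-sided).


Step 1: Rank x and y separately (midranks; no ties here).
rank(x): 2->1, 6->3, 8->5, 17->9, 14->7, 16->8, 3->2, 7->4, 9->6
rank(y): 1->1, 3->3, 5->5, 9->9, 7->7, 2->2, 8->8, 4->4, 6->6
Step 2: d_i = R_x(i) - R_y(i); compute d_i^2.
  (1-1)^2=0, (3-3)^2=0, (5-5)^2=0, (9-9)^2=0, (7-7)^2=0, (8-2)^2=36, (2-8)^2=36, (4-4)^2=0, (6-6)^2=0
sum(d^2) = 72.
Step 3: rho = 1 - 6*72 / (9*(9^2 - 1)) = 1 - 432/720 = 0.400000.
Step 4: Under H0, t = rho * sqrt((n-2)/(1-rho^2)) = 1.1547 ~ t(7).
Step 5: Two-sided p-value from the t-distribution with 7 df = 0.286105.
Step 6: alpha = 0.05. fail to reject H0.

rho = 0.4000, p = 0.286105, fail to reject H0 at alpha = 0.05.


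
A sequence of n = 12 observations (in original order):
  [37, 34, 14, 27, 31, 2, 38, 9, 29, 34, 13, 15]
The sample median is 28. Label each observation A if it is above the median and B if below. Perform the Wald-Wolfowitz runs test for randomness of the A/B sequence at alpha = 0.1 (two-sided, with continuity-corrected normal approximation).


Step 1: Compute median = 28; label A = above, B = below.
Labels in order: AABBABABAABB  (n_A = 6, n_B = 6)
Step 2: Count runs R = 8.
Step 3: Under H0 (random ordering), E[R] = 2*n_A*n_B/(n_A+n_B) + 1 = 2*6*6/12 + 1 = 7.0000.
        Var[R] = 2*n_A*n_B*(2*n_A*n_B - n_A - n_B) / ((n_A+n_B)^2 * (n_A+n_B-1)) = 4320/1584 = 2.7273.
        SD[R] = 1.6514.
Step 4: Continuity-corrected z = (R - 0.5 - E[R]) / SD[R] = (8 - 0.5 - 7.0000) / 1.6514 = 0.3028.
Step 5: Two-sided p-value via normal approximation = 2*(1 - Phi(|z|)) = 0.762069.
Step 6: alpha = 0.1. fail to reject H0.

R = 8, z = 0.3028, p = 0.762069, fail to reject H0.


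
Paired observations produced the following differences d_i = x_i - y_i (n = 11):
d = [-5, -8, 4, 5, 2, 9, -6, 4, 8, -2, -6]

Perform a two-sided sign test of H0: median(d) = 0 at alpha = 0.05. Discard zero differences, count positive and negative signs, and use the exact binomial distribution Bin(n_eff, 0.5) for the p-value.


Step 1: Discard zero differences. Original n = 11; n_eff = number of nonzero differences = 11.
Nonzero differences (with sign): -5, -8, +4, +5, +2, +9, -6, +4, +8, -2, -6
Step 2: Count signs: positive = 6, negative = 5.
Step 3: Under H0: P(positive) = 0.5, so the number of positives S ~ Bin(11, 0.5).
Step 4: Two-sided exact p-value = sum of Bin(11,0.5) probabilities at or below the observed probability = 1.000000.
Step 5: alpha = 0.05. fail to reject H0.

n_eff = 11, pos = 6, neg = 5, p = 1.000000, fail to reject H0.


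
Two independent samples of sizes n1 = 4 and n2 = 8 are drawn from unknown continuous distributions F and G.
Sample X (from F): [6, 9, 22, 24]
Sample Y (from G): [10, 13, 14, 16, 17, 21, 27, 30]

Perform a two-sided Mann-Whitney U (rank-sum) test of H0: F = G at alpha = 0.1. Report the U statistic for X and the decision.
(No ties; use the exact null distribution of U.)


Step 1: Combine and sort all 12 observations; assign midranks.
sorted (value, group): (6,X), (9,X), (10,Y), (13,Y), (14,Y), (16,Y), (17,Y), (21,Y), (22,X), (24,X), (27,Y), (30,Y)
ranks: 6->1, 9->2, 10->3, 13->4, 14->5, 16->6, 17->7, 21->8, 22->9, 24->10, 27->11, 30->12
Step 2: Rank sum for X: R1 = 1 + 2 + 9 + 10 = 22.
Step 3: U_X = R1 - n1(n1+1)/2 = 22 - 4*5/2 = 22 - 10 = 12.
       U_Y = n1*n2 - U_X = 32 - 12 = 20.
Step 4: No ties, so the exact null distribution of U (based on enumerating the C(12,4) = 495 equally likely rank assignments) gives the two-sided p-value.
Step 5: p-value = 0.569697; compare to alpha = 0.1. fail to reject H0.

U_X = 12, p = 0.569697, fail to reject H0 at alpha = 0.1.


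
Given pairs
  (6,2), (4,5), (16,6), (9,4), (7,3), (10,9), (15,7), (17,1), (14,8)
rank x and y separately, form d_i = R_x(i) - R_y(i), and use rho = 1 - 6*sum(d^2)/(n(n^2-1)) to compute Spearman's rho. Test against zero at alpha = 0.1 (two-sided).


Step 1: Rank x and y separately (midranks; no ties here).
rank(x): 6->2, 4->1, 16->8, 9->4, 7->3, 10->5, 15->7, 17->9, 14->6
rank(y): 2->2, 5->5, 6->6, 4->4, 3->3, 9->9, 7->7, 1->1, 8->8
Step 2: d_i = R_x(i) - R_y(i); compute d_i^2.
  (2-2)^2=0, (1-5)^2=16, (8-6)^2=4, (4-4)^2=0, (3-3)^2=0, (5-9)^2=16, (7-7)^2=0, (9-1)^2=64, (6-8)^2=4
sum(d^2) = 104.
Step 3: rho = 1 - 6*104 / (9*(9^2 - 1)) = 1 - 624/720 = 0.133333.
Step 4: Under H0, t = rho * sqrt((n-2)/(1-rho^2)) = 0.3559 ~ t(7).
Step 5: Two-sided p-value from the t-distribution with 7 df = 0.732368.
Step 6: alpha = 0.1. fail to reject H0.

rho = 0.1333, p = 0.732368, fail to reject H0 at alpha = 0.1.


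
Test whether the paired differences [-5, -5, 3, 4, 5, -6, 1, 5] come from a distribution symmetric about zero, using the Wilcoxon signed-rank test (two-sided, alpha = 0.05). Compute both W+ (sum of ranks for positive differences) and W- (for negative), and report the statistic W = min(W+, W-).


Step 1: Drop any zero differences (none here) and take |d_i|.
|d| = [5, 5, 3, 4, 5, 6, 1, 5]
Step 2: Midrank |d_i| (ties get averaged ranks).
ranks: |5|->5.5, |5|->5.5, |3|->2, |4|->3, |5|->5.5, |6|->8, |1|->1, |5|->5.5
Step 3: Attach original signs; sum ranks with positive sign and with negative sign.
W+ = 2 + 3 + 5.5 + 1 + 5.5 = 17
W- = 5.5 + 5.5 + 8 = 19
(Check: W+ + W- = 36 should equal n(n+1)/2 = 36.)
Step 4: Test statistic W = min(W+, W-) = 17.
Step 5: Ties in |d|, so use the tie-corrected normal approximation.
        E[W] = n(n+1)/4 = 8*9/4 = 18.
        Tie groups: |d|=5 (t=4); sum(t^3 - t) = 60.
        Var[W] = n(n+1)(2n+1)/24 - sum(t^3-t)/48 = 1224/24 - 60/48 = 49.75.
        z = (W - E[W]) / sqrt(Var[W]) = (17 - 18) / 7.0534 = -0.1418.
        Two-sided p = 2*Phi(z) = 0.887257.
Step 6: alpha = 0.05. fail to reject H0.

W+ = 17, W- = 19, W = min = 17, p = 0.887257, fail to reject H0.


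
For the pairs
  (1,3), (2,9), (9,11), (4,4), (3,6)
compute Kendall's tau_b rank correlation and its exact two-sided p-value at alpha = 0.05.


Step 1: Enumerate the 10 unordered pairs (i,j) with i<j and classify each by sign(x_j-x_i) * sign(y_j-y_i).
  (1,2):dx=+1,dy=+6->C; (1,3):dx=+8,dy=+8->C; (1,4):dx=+3,dy=+1->C; (1,5):dx=+2,dy=+3->C
  (2,3):dx=+7,dy=+2->C; (2,4):dx=+2,dy=-5->D; (2,5):dx=+1,dy=-3->D; (3,4):dx=-5,dy=-7->C
  (3,5):dx=-6,dy=-5->C; (4,5):dx=-1,dy=+2->D
Step 2: C = 7, D = 3, total pairs = 10.
Step 3: tau = (C - D)/(n(n-1)/2) = (7 - 3)/10 = 0.400000.
Step 4: Exact two-sided p-value (enumerate n! = 120 permutations of y under H0): p = 0.483333.
Step 5: alpha = 0.05. fail to reject H0.

tau_b = 0.4000 (C=7, D=3), p = 0.483333, fail to reject H0.


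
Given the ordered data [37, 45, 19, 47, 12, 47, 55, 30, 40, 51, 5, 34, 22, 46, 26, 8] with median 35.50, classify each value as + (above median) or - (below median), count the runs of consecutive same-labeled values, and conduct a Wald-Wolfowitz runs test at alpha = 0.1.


Step 1: Compute median = 35.50; label A = above, B = below.
Labels in order: AABABAABAABBBABB  (n_A = 8, n_B = 8)
Step 2: Count runs R = 10.
Step 3: Under H0 (random ordering), E[R] = 2*n_A*n_B/(n_A+n_B) + 1 = 2*8*8/16 + 1 = 9.0000.
        Var[R] = 2*n_A*n_B*(2*n_A*n_B - n_A - n_B) / ((n_A+n_B)^2 * (n_A+n_B-1)) = 14336/3840 = 3.7333.
        SD[R] = 1.9322.
Step 4: Continuity-corrected z = (R - 0.5 - E[R]) / SD[R] = (10 - 0.5 - 9.0000) / 1.9322 = 0.2588.
Step 5: Two-sided p-value via normal approximation = 2*(1 - Phi(|z|)) = 0.795809.
Step 6: alpha = 0.1. fail to reject H0.

R = 10, z = 0.2588, p = 0.795809, fail to reject H0.


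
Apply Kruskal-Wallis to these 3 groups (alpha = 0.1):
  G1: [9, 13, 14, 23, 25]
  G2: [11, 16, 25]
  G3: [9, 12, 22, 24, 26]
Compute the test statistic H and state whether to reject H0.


Step 1: Combine all N = 13 observations and assign midranks.
sorted (value, group, rank): (9,G1,1.5), (9,G3,1.5), (11,G2,3), (12,G3,4), (13,G1,5), (14,G1,6), (16,G2,7), (22,G3,8), (23,G1,9), (24,G3,10), (25,G1,11.5), (25,G2,11.5), (26,G3,13)
Step 2: Sum ranks within each group.
R_1 = 33 (n_1 = 5)
R_2 = 21.5 (n_2 = 3)
R_3 = 36.5 (n_3 = 5)
Step 3: H = 12/(N(N+1)) * sum(R_i^2/n_i) - 3(N+1)
     = 12/(13*14) * (33^2/5 + 21.5^2/3 + 36.5^2/5) - 3*14
     = 0.065934 * 638.333 - 42
     = 0.087912.
Step 4: Ties present; correction factor C = 1 - 12/(13^3 - 13) = 0.994505. Corrected H = 0.087912 / 0.994505 = 0.088398.
Step 5: Under H0, H ~ chi^2(2); p-value = 0.956764.
Step 6: alpha = 0.1. fail to reject H0.

H = 0.0884, df = 2, p = 0.956764, fail to reject H0.


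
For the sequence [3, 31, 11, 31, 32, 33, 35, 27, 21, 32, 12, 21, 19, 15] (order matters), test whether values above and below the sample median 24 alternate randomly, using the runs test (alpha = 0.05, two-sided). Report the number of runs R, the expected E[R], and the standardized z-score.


Step 1: Compute median = 24; label A = above, B = below.
Labels in order: BABAAAAABABBBB  (n_A = 7, n_B = 7)
Step 2: Count runs R = 7.
Step 3: Under H0 (random ordering), E[R] = 2*n_A*n_B/(n_A+n_B) + 1 = 2*7*7/14 + 1 = 8.0000.
        Var[R] = 2*n_A*n_B*(2*n_A*n_B - n_A - n_B) / ((n_A+n_B)^2 * (n_A+n_B-1)) = 8232/2548 = 3.2308.
        SD[R] = 1.7974.
Step 4: Continuity-corrected z = (R + 0.5 - E[R]) / SD[R] = (7 + 0.5 - 8.0000) / 1.7974 = -0.2782.
Step 5: Two-sided p-value via normal approximation = 2*(1 - Phi(|z|)) = 0.780879.
Step 6: alpha = 0.05. fail to reject H0.

R = 7, z = -0.2782, p = 0.780879, fail to reject H0.


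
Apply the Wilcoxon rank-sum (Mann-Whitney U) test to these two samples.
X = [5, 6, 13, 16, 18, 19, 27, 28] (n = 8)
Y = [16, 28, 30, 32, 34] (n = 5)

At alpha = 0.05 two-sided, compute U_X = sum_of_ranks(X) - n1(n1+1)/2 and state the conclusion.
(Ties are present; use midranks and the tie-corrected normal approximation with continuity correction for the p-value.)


Step 1: Combine and sort all 13 observations; assign midranks.
sorted (value, group): (5,X), (6,X), (13,X), (16,X), (16,Y), (18,X), (19,X), (27,X), (28,X), (28,Y), (30,Y), (32,Y), (34,Y)
ranks: 5->1, 6->2, 13->3, 16->4.5, 16->4.5, 18->6, 19->7, 27->8, 28->9.5, 28->9.5, 30->11, 32->12, 34->13
Step 2: Rank sum for X: R1 = 1 + 2 + 3 + 4.5 + 6 + 7 + 8 + 9.5 = 41.
Step 3: U_X = R1 - n1(n1+1)/2 = 41 - 8*9/2 = 41 - 36 = 5.
       U_Y = n1*n2 - U_X = 40 - 5 = 35.
Step 4: Ties are present, so use the tie-corrected normal approximation (with continuity correction) for the p-value.
Step 5: p-value = 0.033301; compare to alpha = 0.05. reject H0.

U_X = 5, p = 0.033301, reject H0 at alpha = 0.05.


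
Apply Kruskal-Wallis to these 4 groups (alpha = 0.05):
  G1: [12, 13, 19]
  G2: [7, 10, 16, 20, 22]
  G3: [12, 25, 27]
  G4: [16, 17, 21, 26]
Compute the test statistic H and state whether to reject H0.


Step 1: Combine all N = 15 observations and assign midranks.
sorted (value, group, rank): (7,G2,1), (10,G2,2), (12,G1,3.5), (12,G3,3.5), (13,G1,5), (16,G2,6.5), (16,G4,6.5), (17,G4,8), (19,G1,9), (20,G2,10), (21,G4,11), (22,G2,12), (25,G3,13), (26,G4,14), (27,G3,15)
Step 2: Sum ranks within each group.
R_1 = 17.5 (n_1 = 3)
R_2 = 31.5 (n_2 = 5)
R_3 = 31.5 (n_3 = 3)
R_4 = 39.5 (n_4 = 4)
Step 3: H = 12/(N(N+1)) * sum(R_i^2/n_i) - 3(N+1)
     = 12/(15*16) * (17.5^2/3 + 31.5^2/5 + 31.5^2/3 + 39.5^2/4) - 3*16
     = 0.050000 * 1021.35 - 48
     = 3.067292.
Step 4: Ties present; correction factor C = 1 - 12/(15^3 - 15) = 0.996429. Corrected H = 3.067292 / 0.996429 = 3.078286.
Step 5: Under H0, H ~ chi^2(3); p-value = 0.379712.
Step 6: alpha = 0.05. fail to reject H0.

H = 3.0783, df = 3, p = 0.379712, fail to reject H0.


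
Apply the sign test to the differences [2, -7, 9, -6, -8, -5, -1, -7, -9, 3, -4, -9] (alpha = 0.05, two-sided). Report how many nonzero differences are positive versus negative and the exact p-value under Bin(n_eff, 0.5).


Step 1: Discard zero differences. Original n = 12; n_eff = number of nonzero differences = 12.
Nonzero differences (with sign): +2, -7, +9, -6, -8, -5, -1, -7, -9, +3, -4, -9
Step 2: Count signs: positive = 3, negative = 9.
Step 3: Under H0: P(positive) = 0.5, so the number of positives S ~ Bin(12, 0.5).
Step 4: Two-sided exact p-value = sum of Bin(12,0.5) probabilities at or below the observed probability = 0.145996.
Step 5: alpha = 0.05. fail to reject H0.

n_eff = 12, pos = 3, neg = 9, p = 0.145996, fail to reject H0.


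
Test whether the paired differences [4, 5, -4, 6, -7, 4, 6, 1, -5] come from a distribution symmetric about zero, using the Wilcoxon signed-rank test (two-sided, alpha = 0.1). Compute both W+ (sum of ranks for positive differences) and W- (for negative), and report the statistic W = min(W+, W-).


Step 1: Drop any zero differences (none here) and take |d_i|.
|d| = [4, 5, 4, 6, 7, 4, 6, 1, 5]
Step 2: Midrank |d_i| (ties get averaged ranks).
ranks: |4|->3, |5|->5.5, |4|->3, |6|->7.5, |7|->9, |4|->3, |6|->7.5, |1|->1, |5|->5.5
Step 3: Attach original signs; sum ranks with positive sign and with negative sign.
W+ = 3 + 5.5 + 7.5 + 3 + 7.5 + 1 = 27.5
W- = 3 + 9 + 5.5 = 17.5
(Check: W+ + W- = 45 should equal n(n+1)/2 = 45.)
Step 4: Test statistic W = min(W+, W-) = 17.5.
Step 5: Ties in |d|, so use the tie-corrected normal approximation.
        E[W] = n(n+1)/4 = 9*10/4 = 22.5.
        Tie groups: |d|=4 (t=3), |d|=5 (t=2), |d|=6 (t=2); sum(t^3 - t) = 36.
        Var[W] = n(n+1)(2n+1)/24 - sum(t^3-t)/48 = 1710/24 - 36/48 = 70.5.
        z = (W - E[W]) / sqrt(Var[W]) = (17.5 - 22.5) / 8.3964 = -0.5955.
        Two-sided p = 2*Phi(z) = 0.551515.
Step 6: alpha = 0.1. fail to reject H0.

W+ = 27.5, W- = 17.5, W = min = 17.5, p = 0.551515, fail to reject H0.


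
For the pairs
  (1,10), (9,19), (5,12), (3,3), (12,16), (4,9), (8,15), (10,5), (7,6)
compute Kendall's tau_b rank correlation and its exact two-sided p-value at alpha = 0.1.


Step 1: Enumerate the 36 unordered pairs (i,j) with i<j and classify each by sign(x_j-x_i) * sign(y_j-y_i).
  (1,2):dx=+8,dy=+9->C; (1,3):dx=+4,dy=+2->C; (1,4):dx=+2,dy=-7->D; (1,5):dx=+11,dy=+6->C
  (1,6):dx=+3,dy=-1->D; (1,7):dx=+7,dy=+5->C; (1,8):dx=+9,dy=-5->D; (1,9):dx=+6,dy=-4->D
  (2,3):dx=-4,dy=-7->C; (2,4):dx=-6,dy=-16->C; (2,5):dx=+3,dy=-3->D; (2,6):dx=-5,dy=-10->C
  (2,7):dx=-1,dy=-4->C; (2,8):dx=+1,dy=-14->D; (2,9):dx=-2,dy=-13->C; (3,4):dx=-2,dy=-9->C
  (3,5):dx=+7,dy=+4->C; (3,6):dx=-1,dy=-3->C; (3,7):dx=+3,dy=+3->C; (3,8):dx=+5,dy=-7->D
  (3,9):dx=+2,dy=-6->D; (4,5):dx=+9,dy=+13->C; (4,6):dx=+1,dy=+6->C; (4,7):dx=+5,dy=+12->C
  (4,8):dx=+7,dy=+2->C; (4,9):dx=+4,dy=+3->C; (5,6):dx=-8,dy=-7->C; (5,7):dx=-4,dy=-1->C
  (5,8):dx=-2,dy=-11->C; (5,9):dx=-5,dy=-10->C; (6,7):dx=+4,dy=+6->C; (6,8):dx=+6,dy=-4->D
  (6,9):dx=+3,dy=-3->D; (7,8):dx=+2,dy=-10->D; (7,9):dx=-1,dy=-9->C; (8,9):dx=-3,dy=+1->D
Step 2: C = 24, D = 12, total pairs = 36.
Step 3: tau = (C - D)/(n(n-1)/2) = (24 - 12)/36 = 0.333333.
Step 4: Exact two-sided p-value (enumerate n! = 362880 permutations of y under H0): p = 0.259518.
Step 5: alpha = 0.1. fail to reject H0.

tau_b = 0.3333 (C=24, D=12), p = 0.259518, fail to reject H0.


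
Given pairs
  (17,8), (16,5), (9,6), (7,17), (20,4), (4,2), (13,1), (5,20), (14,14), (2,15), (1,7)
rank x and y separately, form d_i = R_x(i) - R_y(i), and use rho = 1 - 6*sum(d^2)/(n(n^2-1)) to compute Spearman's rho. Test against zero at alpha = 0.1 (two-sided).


Step 1: Rank x and y separately (midranks; no ties here).
rank(x): 17->10, 16->9, 9->6, 7->5, 20->11, 4->3, 13->7, 5->4, 14->8, 2->2, 1->1
rank(y): 8->7, 5->4, 6->5, 17->10, 4->3, 2->2, 1->1, 20->11, 14->8, 15->9, 7->6
Step 2: d_i = R_x(i) - R_y(i); compute d_i^2.
  (10-7)^2=9, (9-4)^2=25, (6-5)^2=1, (5-10)^2=25, (11-3)^2=64, (3-2)^2=1, (7-1)^2=36, (4-11)^2=49, (8-8)^2=0, (2-9)^2=49, (1-6)^2=25
sum(d^2) = 284.
Step 3: rho = 1 - 6*284 / (11*(11^2 - 1)) = 1 - 1704/1320 = -0.290909.
Step 4: Under H0, t = rho * sqrt((n-2)/(1-rho^2)) = -0.9122 ~ t(9).
Step 5: Two-sided p-value from the t-distribution with 9 df = 0.385457.
Step 6: alpha = 0.1. fail to reject H0.

rho = -0.2909, p = 0.385457, fail to reject H0 at alpha = 0.1.


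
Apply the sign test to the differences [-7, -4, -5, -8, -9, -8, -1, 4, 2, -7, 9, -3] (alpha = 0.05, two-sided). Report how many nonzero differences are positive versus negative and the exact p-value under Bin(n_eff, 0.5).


Step 1: Discard zero differences. Original n = 12; n_eff = number of nonzero differences = 12.
Nonzero differences (with sign): -7, -4, -5, -8, -9, -8, -1, +4, +2, -7, +9, -3
Step 2: Count signs: positive = 3, negative = 9.
Step 3: Under H0: P(positive) = 0.5, so the number of positives S ~ Bin(12, 0.5).
Step 4: Two-sided exact p-value = sum of Bin(12,0.5) probabilities at or below the observed probability = 0.145996.
Step 5: alpha = 0.05. fail to reject H0.

n_eff = 12, pos = 3, neg = 9, p = 0.145996, fail to reject H0.


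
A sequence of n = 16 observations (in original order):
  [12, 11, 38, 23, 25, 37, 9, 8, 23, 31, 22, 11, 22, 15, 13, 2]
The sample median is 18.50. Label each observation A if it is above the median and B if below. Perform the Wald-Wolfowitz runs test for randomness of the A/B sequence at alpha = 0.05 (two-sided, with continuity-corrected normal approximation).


Step 1: Compute median = 18.50; label A = above, B = below.
Labels in order: BBAAAABBAAABABBB  (n_A = 8, n_B = 8)
Step 2: Count runs R = 7.
Step 3: Under H0 (random ordering), E[R] = 2*n_A*n_B/(n_A+n_B) + 1 = 2*8*8/16 + 1 = 9.0000.
        Var[R] = 2*n_A*n_B*(2*n_A*n_B - n_A - n_B) / ((n_A+n_B)^2 * (n_A+n_B-1)) = 14336/3840 = 3.7333.
        SD[R] = 1.9322.
Step 4: Continuity-corrected z = (R + 0.5 - E[R]) / SD[R] = (7 + 0.5 - 9.0000) / 1.9322 = -0.7763.
Step 5: Two-sided p-value via normal approximation = 2*(1 - Phi(|z|)) = 0.437558.
Step 6: alpha = 0.05. fail to reject H0.

R = 7, z = -0.7763, p = 0.437558, fail to reject H0.


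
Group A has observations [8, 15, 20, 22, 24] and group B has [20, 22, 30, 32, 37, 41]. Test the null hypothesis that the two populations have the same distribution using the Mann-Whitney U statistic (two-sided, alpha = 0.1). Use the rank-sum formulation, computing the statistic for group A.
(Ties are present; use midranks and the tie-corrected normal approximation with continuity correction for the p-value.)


Step 1: Combine and sort all 11 observations; assign midranks.
sorted (value, group): (8,X), (15,X), (20,X), (20,Y), (22,X), (22,Y), (24,X), (30,Y), (32,Y), (37,Y), (41,Y)
ranks: 8->1, 15->2, 20->3.5, 20->3.5, 22->5.5, 22->5.5, 24->7, 30->8, 32->9, 37->10, 41->11
Step 2: Rank sum for X: R1 = 1 + 2 + 3.5 + 5.5 + 7 = 19.
Step 3: U_X = R1 - n1(n1+1)/2 = 19 - 5*6/2 = 19 - 15 = 4.
       U_Y = n1*n2 - U_X = 30 - 4 = 26.
Step 4: Ties are present, so use the tie-corrected normal approximation (with continuity correction) for the p-value.
Step 5: p-value = 0.054129; compare to alpha = 0.1. reject H0.

U_X = 4, p = 0.054129, reject H0 at alpha = 0.1.


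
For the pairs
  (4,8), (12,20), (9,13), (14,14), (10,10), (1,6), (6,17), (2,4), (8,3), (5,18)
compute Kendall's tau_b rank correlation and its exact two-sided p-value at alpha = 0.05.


Step 1: Enumerate the 45 unordered pairs (i,j) with i<j and classify each by sign(x_j-x_i) * sign(y_j-y_i).
  (1,2):dx=+8,dy=+12->C; (1,3):dx=+5,dy=+5->C; (1,4):dx=+10,dy=+6->C; (1,5):dx=+6,dy=+2->C
  (1,6):dx=-3,dy=-2->C; (1,7):dx=+2,dy=+9->C; (1,8):dx=-2,dy=-4->C; (1,9):dx=+4,dy=-5->D
  (1,10):dx=+1,dy=+10->C; (2,3):dx=-3,dy=-7->C; (2,4):dx=+2,dy=-6->D; (2,5):dx=-2,dy=-10->C
  (2,6):dx=-11,dy=-14->C; (2,7):dx=-6,dy=-3->C; (2,8):dx=-10,dy=-16->C; (2,9):dx=-4,dy=-17->C
  (2,10):dx=-7,dy=-2->C; (3,4):dx=+5,dy=+1->C; (3,5):dx=+1,dy=-3->D; (3,6):dx=-8,dy=-7->C
  (3,7):dx=-3,dy=+4->D; (3,8):dx=-7,dy=-9->C; (3,9):dx=-1,dy=-10->C; (3,10):dx=-4,dy=+5->D
  (4,5):dx=-4,dy=-4->C; (4,6):dx=-13,dy=-8->C; (4,7):dx=-8,dy=+3->D; (4,8):dx=-12,dy=-10->C
  (4,9):dx=-6,dy=-11->C; (4,10):dx=-9,dy=+4->D; (5,6):dx=-9,dy=-4->C; (5,7):dx=-4,dy=+7->D
  (5,8):dx=-8,dy=-6->C; (5,9):dx=-2,dy=-7->C; (5,10):dx=-5,dy=+8->D; (6,7):dx=+5,dy=+11->C
  (6,8):dx=+1,dy=-2->D; (6,9):dx=+7,dy=-3->D; (6,10):dx=+4,dy=+12->C; (7,8):dx=-4,dy=-13->C
  (7,9):dx=+2,dy=-14->D; (7,10):dx=-1,dy=+1->D; (8,9):dx=+6,dy=-1->D; (8,10):dx=+3,dy=+14->C
  (9,10):dx=-3,dy=+15->D
Step 2: C = 30, D = 15, total pairs = 45.
Step 3: tau = (C - D)/(n(n-1)/2) = (30 - 15)/45 = 0.333333.
Step 4: Exact two-sided p-value (enumerate n! = 3628800 permutations of y under H0): p = 0.216373.
Step 5: alpha = 0.05. fail to reject H0.

tau_b = 0.3333 (C=30, D=15), p = 0.216373, fail to reject H0.


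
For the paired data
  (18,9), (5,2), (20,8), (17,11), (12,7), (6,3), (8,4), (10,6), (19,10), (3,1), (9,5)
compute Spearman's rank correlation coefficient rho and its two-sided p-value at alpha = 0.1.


Step 1: Rank x and y separately (midranks; no ties here).
rank(x): 18->9, 5->2, 20->11, 17->8, 12->7, 6->3, 8->4, 10->6, 19->10, 3->1, 9->5
rank(y): 9->9, 2->2, 8->8, 11->11, 7->7, 3->3, 4->4, 6->6, 10->10, 1->1, 5->5
Step 2: d_i = R_x(i) - R_y(i); compute d_i^2.
  (9-9)^2=0, (2-2)^2=0, (11-8)^2=9, (8-11)^2=9, (7-7)^2=0, (3-3)^2=0, (4-4)^2=0, (6-6)^2=0, (10-10)^2=0, (1-1)^2=0, (5-5)^2=0
sum(d^2) = 18.
Step 3: rho = 1 - 6*18 / (11*(11^2 - 1)) = 1 - 108/1320 = 0.918182.
Step 4: Under H0, t = rho * sqrt((n-2)/(1-rho^2)) = 6.9531 ~ t(9).
Step 5: Two-sided p-value from the t-distribution with 9 df = 0.000067.
Step 6: alpha = 0.1. reject H0.

rho = 0.9182, p = 0.000067, reject H0 at alpha = 0.1.


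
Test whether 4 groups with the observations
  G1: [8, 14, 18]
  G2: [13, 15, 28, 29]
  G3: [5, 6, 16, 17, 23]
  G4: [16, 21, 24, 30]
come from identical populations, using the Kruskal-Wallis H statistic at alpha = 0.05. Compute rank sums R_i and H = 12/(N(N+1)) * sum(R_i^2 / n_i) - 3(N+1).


Step 1: Combine all N = 16 observations and assign midranks.
sorted (value, group, rank): (5,G3,1), (6,G3,2), (8,G1,3), (13,G2,4), (14,G1,5), (15,G2,6), (16,G3,7.5), (16,G4,7.5), (17,G3,9), (18,G1,10), (21,G4,11), (23,G3,12), (24,G4,13), (28,G2,14), (29,G2,15), (30,G4,16)
Step 2: Sum ranks within each group.
R_1 = 18 (n_1 = 3)
R_2 = 39 (n_2 = 4)
R_3 = 31.5 (n_3 = 5)
R_4 = 47.5 (n_4 = 4)
Step 3: H = 12/(N(N+1)) * sum(R_i^2/n_i) - 3(N+1)
     = 12/(16*17) * (18^2/3 + 39^2/4 + 31.5^2/5 + 47.5^2/4) - 3*17
     = 0.044118 * 1250.76 - 51
     = 4.180699.
Step 4: Ties present; correction factor C = 1 - 6/(16^3 - 16) = 0.998529. Corrected H = 4.180699 / 0.998529 = 4.186856.
Step 5: Under H0, H ~ chi^2(3); p-value = 0.241981.
Step 6: alpha = 0.05. fail to reject H0.

H = 4.1869, df = 3, p = 0.241981, fail to reject H0.


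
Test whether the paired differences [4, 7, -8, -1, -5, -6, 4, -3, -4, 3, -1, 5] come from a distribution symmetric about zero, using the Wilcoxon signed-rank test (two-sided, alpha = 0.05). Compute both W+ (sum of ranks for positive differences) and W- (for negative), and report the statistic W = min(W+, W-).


Step 1: Drop any zero differences (none here) and take |d_i|.
|d| = [4, 7, 8, 1, 5, 6, 4, 3, 4, 3, 1, 5]
Step 2: Midrank |d_i| (ties get averaged ranks).
ranks: |4|->6, |7|->11, |8|->12, |1|->1.5, |5|->8.5, |6|->10, |4|->6, |3|->3.5, |4|->6, |3|->3.5, |1|->1.5, |5|->8.5
Step 3: Attach original signs; sum ranks with positive sign and with negative sign.
W+ = 6 + 11 + 6 + 3.5 + 8.5 = 35
W- = 12 + 1.5 + 8.5 + 10 + 3.5 + 6 + 1.5 = 43
(Check: W+ + W- = 78 should equal n(n+1)/2 = 78.)
Step 4: Test statistic W = min(W+, W-) = 35.
Step 5: Ties in |d|, so use the tie-corrected normal approximation.
        E[W] = n(n+1)/4 = 12*13/4 = 39.
        Tie groups: |d|=1 (t=2), |d|=3 (t=2), |d|=4 (t=3), |d|=5 (t=2); sum(t^3 - t) = 42.
        Var[W] = n(n+1)(2n+1)/24 - sum(t^3-t)/48 = 3900/24 - 42/48 = 161.625.
        z = (W - E[W]) / sqrt(Var[W]) = (35 - 39) / 12.7132 = -0.3146.
        Two-sided p = 2*Phi(z) = 0.753040.
Step 6: alpha = 0.05. fail to reject H0.

W+ = 35, W- = 43, W = min = 35, p = 0.753040, fail to reject H0.


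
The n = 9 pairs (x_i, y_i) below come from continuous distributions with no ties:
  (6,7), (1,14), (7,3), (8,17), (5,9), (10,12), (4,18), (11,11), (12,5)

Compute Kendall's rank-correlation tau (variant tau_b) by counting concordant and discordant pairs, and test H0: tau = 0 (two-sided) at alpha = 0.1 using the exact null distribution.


Step 1: Enumerate the 36 unordered pairs (i,j) with i<j and classify each by sign(x_j-x_i) * sign(y_j-y_i).
  (1,2):dx=-5,dy=+7->D; (1,3):dx=+1,dy=-4->D; (1,4):dx=+2,dy=+10->C; (1,5):dx=-1,dy=+2->D
  (1,6):dx=+4,dy=+5->C; (1,7):dx=-2,dy=+11->D; (1,8):dx=+5,dy=+4->C; (1,9):dx=+6,dy=-2->D
  (2,3):dx=+6,dy=-11->D; (2,4):dx=+7,dy=+3->C; (2,5):dx=+4,dy=-5->D; (2,6):dx=+9,dy=-2->D
  (2,7):dx=+3,dy=+4->C; (2,8):dx=+10,dy=-3->D; (2,9):dx=+11,dy=-9->D; (3,4):dx=+1,dy=+14->C
  (3,5):dx=-2,dy=+6->D; (3,6):dx=+3,dy=+9->C; (3,7):dx=-3,dy=+15->D; (3,8):dx=+4,dy=+8->C
  (3,9):dx=+5,dy=+2->C; (4,5):dx=-3,dy=-8->C; (4,6):dx=+2,dy=-5->D; (4,7):dx=-4,dy=+1->D
  (4,8):dx=+3,dy=-6->D; (4,9):dx=+4,dy=-12->D; (5,6):dx=+5,dy=+3->C; (5,7):dx=-1,dy=+9->D
  (5,8):dx=+6,dy=+2->C; (5,9):dx=+7,dy=-4->D; (6,7):dx=-6,dy=+6->D; (6,8):dx=+1,dy=-1->D
  (6,9):dx=+2,dy=-7->D; (7,8):dx=+7,dy=-7->D; (7,9):dx=+8,dy=-13->D; (8,9):dx=+1,dy=-6->D
Step 2: C = 12, D = 24, total pairs = 36.
Step 3: tau = (C - D)/(n(n-1)/2) = (12 - 24)/36 = -0.333333.
Step 4: Exact two-sided p-value (enumerate n! = 362880 permutations of y under H0): p = 0.259518.
Step 5: alpha = 0.1. fail to reject H0.

tau_b = -0.3333 (C=12, D=24), p = 0.259518, fail to reject H0.


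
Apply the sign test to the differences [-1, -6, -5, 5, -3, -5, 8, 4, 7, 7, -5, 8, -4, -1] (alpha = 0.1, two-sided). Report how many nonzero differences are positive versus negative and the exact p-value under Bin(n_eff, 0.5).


Step 1: Discard zero differences. Original n = 14; n_eff = number of nonzero differences = 14.
Nonzero differences (with sign): -1, -6, -5, +5, -3, -5, +8, +4, +7, +7, -5, +8, -4, -1
Step 2: Count signs: positive = 6, negative = 8.
Step 3: Under H0: P(positive) = 0.5, so the number of positives S ~ Bin(14, 0.5).
Step 4: Two-sided exact p-value = sum of Bin(14,0.5) probabilities at or below the observed probability = 0.790527.
Step 5: alpha = 0.1. fail to reject H0.

n_eff = 14, pos = 6, neg = 8, p = 0.790527, fail to reject H0.


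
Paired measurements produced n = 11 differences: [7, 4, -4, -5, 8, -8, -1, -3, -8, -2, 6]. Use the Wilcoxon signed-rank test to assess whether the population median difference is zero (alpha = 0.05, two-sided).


Step 1: Drop any zero differences (none here) and take |d_i|.
|d| = [7, 4, 4, 5, 8, 8, 1, 3, 8, 2, 6]
Step 2: Midrank |d_i| (ties get averaged ranks).
ranks: |7|->8, |4|->4.5, |4|->4.5, |5|->6, |8|->10, |8|->10, |1|->1, |3|->3, |8|->10, |2|->2, |6|->7
Step 3: Attach original signs; sum ranks with positive sign and with negative sign.
W+ = 8 + 4.5 + 10 + 7 = 29.5
W- = 4.5 + 6 + 10 + 1 + 3 + 10 + 2 = 36.5
(Check: W+ + W- = 66 should equal n(n+1)/2 = 66.)
Step 4: Test statistic W = min(W+, W-) = 29.5.
Step 5: Ties in |d|, so use the tie-corrected normal approximation.
        E[W] = n(n+1)/4 = 11*12/4 = 33.
        Tie groups: |d|=4 (t=2), |d|=8 (t=3); sum(t^3 - t) = 30.
        Var[W] = n(n+1)(2n+1)/24 - sum(t^3-t)/48 = 3036/24 - 30/48 = 125.875.
        z = (W - E[W]) / sqrt(Var[W]) = (29.5 - 33) / 11.2194 = -0.3120.
        Two-sided p = 2*Phi(z) = 0.755071.
Step 6: alpha = 0.05. fail to reject H0.

W+ = 29.5, W- = 36.5, W = min = 29.5, p = 0.755071, fail to reject H0.


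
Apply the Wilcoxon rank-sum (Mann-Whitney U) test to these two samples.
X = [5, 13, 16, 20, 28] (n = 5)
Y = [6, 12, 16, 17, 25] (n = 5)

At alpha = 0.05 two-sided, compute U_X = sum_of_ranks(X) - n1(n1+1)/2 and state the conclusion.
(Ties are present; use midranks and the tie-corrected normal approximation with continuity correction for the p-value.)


Step 1: Combine and sort all 10 observations; assign midranks.
sorted (value, group): (5,X), (6,Y), (12,Y), (13,X), (16,X), (16,Y), (17,Y), (20,X), (25,Y), (28,X)
ranks: 5->1, 6->2, 12->3, 13->4, 16->5.5, 16->5.5, 17->7, 20->8, 25->9, 28->10
Step 2: Rank sum for X: R1 = 1 + 4 + 5.5 + 8 + 10 = 28.5.
Step 3: U_X = R1 - n1(n1+1)/2 = 28.5 - 5*6/2 = 28.5 - 15 = 13.5.
       U_Y = n1*n2 - U_X = 25 - 13.5 = 11.5.
Step 4: Ties are present, so use the tie-corrected normal approximation (with continuity correction) for the p-value.
Step 5: p-value = 0.916563; compare to alpha = 0.05. fail to reject H0.

U_X = 13.5, p = 0.916563, fail to reject H0 at alpha = 0.05.


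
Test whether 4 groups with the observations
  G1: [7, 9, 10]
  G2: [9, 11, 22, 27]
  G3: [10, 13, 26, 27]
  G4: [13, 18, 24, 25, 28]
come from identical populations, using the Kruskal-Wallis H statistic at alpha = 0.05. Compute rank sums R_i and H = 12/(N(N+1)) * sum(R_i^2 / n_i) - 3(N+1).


Step 1: Combine all N = 16 observations and assign midranks.
sorted (value, group, rank): (7,G1,1), (9,G1,2.5), (9,G2,2.5), (10,G1,4.5), (10,G3,4.5), (11,G2,6), (13,G3,7.5), (13,G4,7.5), (18,G4,9), (22,G2,10), (24,G4,11), (25,G4,12), (26,G3,13), (27,G2,14.5), (27,G3,14.5), (28,G4,16)
Step 2: Sum ranks within each group.
R_1 = 8 (n_1 = 3)
R_2 = 33 (n_2 = 4)
R_3 = 39.5 (n_3 = 4)
R_4 = 55.5 (n_4 = 5)
Step 3: H = 12/(N(N+1)) * sum(R_i^2/n_i) - 3(N+1)
     = 12/(16*17) * (8^2/3 + 33^2/4 + 39.5^2/4 + 55.5^2/5) - 3*17
     = 0.044118 * 1299.7 - 51
     = 6.339522.
Step 4: Ties present; correction factor C = 1 - 24/(16^3 - 16) = 0.994118. Corrected H = 6.339522 / 0.994118 = 6.377034.
Step 5: Under H0, H ~ chi^2(3); p-value = 0.094640.
Step 6: alpha = 0.05. fail to reject H0.

H = 6.3770, df = 3, p = 0.094640, fail to reject H0.


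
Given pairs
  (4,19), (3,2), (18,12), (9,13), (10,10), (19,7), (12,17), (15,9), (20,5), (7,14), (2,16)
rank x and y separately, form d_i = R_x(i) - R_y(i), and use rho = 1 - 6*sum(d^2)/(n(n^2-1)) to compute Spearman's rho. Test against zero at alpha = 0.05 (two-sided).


Step 1: Rank x and y separately (midranks; no ties here).
rank(x): 4->3, 3->2, 18->9, 9->5, 10->6, 19->10, 12->7, 15->8, 20->11, 7->4, 2->1
rank(y): 19->11, 2->1, 12->6, 13->7, 10->5, 7->3, 17->10, 9->4, 5->2, 14->8, 16->9
Step 2: d_i = R_x(i) - R_y(i); compute d_i^2.
  (3-11)^2=64, (2-1)^2=1, (9-6)^2=9, (5-7)^2=4, (6-5)^2=1, (10-3)^2=49, (7-10)^2=9, (8-4)^2=16, (11-2)^2=81, (4-8)^2=16, (1-9)^2=64
sum(d^2) = 314.
Step 3: rho = 1 - 6*314 / (11*(11^2 - 1)) = 1 - 1884/1320 = -0.427273.
Step 4: Under H0, t = rho * sqrt((n-2)/(1-rho^2)) = -1.4177 ~ t(9).
Step 5: Two-sided p-value from the t-distribution with 9 df = 0.189944.
Step 6: alpha = 0.05. fail to reject H0.

rho = -0.4273, p = 0.189944, fail to reject H0 at alpha = 0.05.


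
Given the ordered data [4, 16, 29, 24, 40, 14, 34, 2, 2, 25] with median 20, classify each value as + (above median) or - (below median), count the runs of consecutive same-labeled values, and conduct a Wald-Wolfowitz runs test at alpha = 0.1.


Step 1: Compute median = 20; label A = above, B = below.
Labels in order: BBAAABABBA  (n_A = 5, n_B = 5)
Step 2: Count runs R = 6.
Step 3: Under H0 (random ordering), E[R] = 2*n_A*n_B/(n_A+n_B) + 1 = 2*5*5/10 + 1 = 6.0000.
        Var[R] = 2*n_A*n_B*(2*n_A*n_B - n_A - n_B) / ((n_A+n_B)^2 * (n_A+n_B-1)) = 2000/900 = 2.2222.
        SD[R] = 1.4907.
Step 4: R = E[R], so z = 0 with no continuity correction.
Step 5: Two-sided p-value via normal approximation = 2*(1 - Phi(|z|)) = 1.000000.
Step 6: alpha = 0.1. fail to reject H0.

R = 6, z = 0.0000, p = 1.000000, fail to reject H0.


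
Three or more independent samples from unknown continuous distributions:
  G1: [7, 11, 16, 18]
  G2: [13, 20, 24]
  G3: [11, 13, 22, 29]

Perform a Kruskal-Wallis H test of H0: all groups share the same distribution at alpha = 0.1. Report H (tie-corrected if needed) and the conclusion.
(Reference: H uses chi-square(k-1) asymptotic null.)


Step 1: Combine all N = 11 observations and assign midranks.
sorted (value, group, rank): (7,G1,1), (11,G1,2.5), (11,G3,2.5), (13,G2,4.5), (13,G3,4.5), (16,G1,6), (18,G1,7), (20,G2,8), (22,G3,9), (24,G2,10), (29,G3,11)
Step 2: Sum ranks within each group.
R_1 = 16.5 (n_1 = 4)
R_2 = 22.5 (n_2 = 3)
R_3 = 27 (n_3 = 4)
Step 3: H = 12/(N(N+1)) * sum(R_i^2/n_i) - 3(N+1)
     = 12/(11*12) * (16.5^2/4 + 22.5^2/3 + 27^2/4) - 3*12
     = 0.090909 * 419.062 - 36
     = 2.096591.
Step 4: Ties present; correction factor C = 1 - 12/(11^3 - 11) = 0.990909. Corrected H = 2.096591 / 0.990909 = 2.115826.
Step 5: Under H0, H ~ chi^2(2); p-value = 0.347180.
Step 6: alpha = 0.1. fail to reject H0.

H = 2.1158, df = 2, p = 0.347180, fail to reject H0.


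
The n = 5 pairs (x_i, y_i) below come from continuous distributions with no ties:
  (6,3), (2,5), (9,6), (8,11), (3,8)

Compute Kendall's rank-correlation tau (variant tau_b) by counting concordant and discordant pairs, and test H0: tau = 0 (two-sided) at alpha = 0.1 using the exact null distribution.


Step 1: Enumerate the 10 unordered pairs (i,j) with i<j and classify each by sign(x_j-x_i) * sign(y_j-y_i).
  (1,2):dx=-4,dy=+2->D; (1,3):dx=+3,dy=+3->C; (1,4):dx=+2,dy=+8->C; (1,5):dx=-3,dy=+5->D
  (2,3):dx=+7,dy=+1->C; (2,4):dx=+6,dy=+6->C; (2,5):dx=+1,dy=+3->C; (3,4):dx=-1,dy=+5->D
  (3,5):dx=-6,dy=+2->D; (4,5):dx=-5,dy=-3->C
Step 2: C = 6, D = 4, total pairs = 10.
Step 3: tau = (C - D)/(n(n-1)/2) = (6 - 4)/10 = 0.200000.
Step 4: Exact two-sided p-value (enumerate n! = 120 permutations of y under H0): p = 0.816667.
Step 5: alpha = 0.1. fail to reject H0.

tau_b = 0.2000 (C=6, D=4), p = 0.816667, fail to reject H0.


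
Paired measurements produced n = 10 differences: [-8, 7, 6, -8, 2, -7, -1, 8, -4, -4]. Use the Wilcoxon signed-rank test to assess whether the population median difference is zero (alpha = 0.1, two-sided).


Step 1: Drop any zero differences (none here) and take |d_i|.
|d| = [8, 7, 6, 8, 2, 7, 1, 8, 4, 4]
Step 2: Midrank |d_i| (ties get averaged ranks).
ranks: |8|->9, |7|->6.5, |6|->5, |8|->9, |2|->2, |7|->6.5, |1|->1, |8|->9, |4|->3.5, |4|->3.5
Step 3: Attach original signs; sum ranks with positive sign and with negative sign.
W+ = 6.5 + 5 + 2 + 9 = 22.5
W- = 9 + 9 + 6.5 + 1 + 3.5 + 3.5 = 32.5
(Check: W+ + W- = 55 should equal n(n+1)/2 = 55.)
Step 4: Test statistic W = min(W+, W-) = 22.5.
Step 5: Ties in |d|, so use the tie-corrected normal approximation.
        E[W] = n(n+1)/4 = 10*11/4 = 27.5.
        Tie groups: |d|=4 (t=2), |d|=7 (t=2), |d|=8 (t=3); sum(t^3 - t) = 36.
        Var[W] = n(n+1)(2n+1)/24 - sum(t^3-t)/48 = 2310/24 - 36/48 = 95.5.
        z = (W - E[W]) / sqrt(Var[W]) = (22.5 - 27.5) / 9.7724 = -0.5116.
        Two-sided p = 2*Phi(z) = 0.608900.
Step 6: alpha = 0.1. fail to reject H0.

W+ = 22.5, W- = 32.5, W = min = 22.5, p = 0.608900, fail to reject H0.
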